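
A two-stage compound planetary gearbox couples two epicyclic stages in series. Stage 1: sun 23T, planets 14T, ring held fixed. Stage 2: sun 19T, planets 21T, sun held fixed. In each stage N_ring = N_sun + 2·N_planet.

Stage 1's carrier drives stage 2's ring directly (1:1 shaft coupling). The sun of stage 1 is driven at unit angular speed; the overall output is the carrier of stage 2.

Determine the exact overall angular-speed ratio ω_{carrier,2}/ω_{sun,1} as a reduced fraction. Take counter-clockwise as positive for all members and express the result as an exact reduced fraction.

Stage 1: N_ring = 23 + 2·14 = 51
Stage 1: 23(ω_s−ω_c) = −51(ω_r−ω_c),  ω_r=0, ω_s=1
Stage 1: 23(1−ω_c) = −51(0−ω_c)  ⇒  74ω_c = 23  ⇒  ω_c = 23/74
  ⇒ ω_c¹/ω_s¹ = 23/74
Stage 2: N_ring = 19 + 2·21 = 61
Stage 2: 19(ω_s−ω_c) = −61(ω_r−ω_c),  ω_s=0, ω_r=1
Stage 2: 19(0−ω_c) = −61(1−ω_c)  ⇒  80ω_c = 61  ⇒  ω_c = 61/80
  ⇒ ω_c²/ω_r² = 61/80
Coupling ω_r² = ω_c¹ ⇒ overall = 23/74 × 61/80 = 1403/5920

1403/5920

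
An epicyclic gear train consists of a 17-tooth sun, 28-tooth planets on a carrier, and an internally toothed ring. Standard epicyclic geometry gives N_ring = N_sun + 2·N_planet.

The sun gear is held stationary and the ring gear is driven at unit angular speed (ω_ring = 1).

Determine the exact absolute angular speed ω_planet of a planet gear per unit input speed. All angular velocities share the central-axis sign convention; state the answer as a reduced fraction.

73/56

N_ring = 17 + 2·28 = 73
17(ω_s−ω_c) = −73(ω_r−ω_c),  ω_s=0, ω_r=1
17(0−ω_c) = −73(1−ω_c)  ⇒  90ω_c = 73  ⇒  ω_c = 73/90
sun–planet: 17·(0−73/90) = −28·(ω_p−ω_c)  ⇒  ω_p−ω_c = −(17/28)·(-73/90) = 1241/2520
ω_p = 73/90 + 1241/2520 = 73/56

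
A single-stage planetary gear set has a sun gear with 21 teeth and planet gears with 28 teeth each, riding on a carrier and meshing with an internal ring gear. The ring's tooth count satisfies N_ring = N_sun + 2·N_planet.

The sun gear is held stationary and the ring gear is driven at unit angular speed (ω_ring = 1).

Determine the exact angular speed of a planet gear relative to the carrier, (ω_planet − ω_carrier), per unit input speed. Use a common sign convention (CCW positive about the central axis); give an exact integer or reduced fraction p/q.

N_ring = 21 + 2·28 = 77
21(ω_s−ω_c) = −77(ω_r−ω_c),  ω_s=0, ω_r=1
21(0−ω_c) = −77(1−ω_c)  ⇒  98ω_c = 77  ⇒  ω_c = 11/14
sun–planet: 21·(0−11/14) = −28·(ω_p−ω_c)  ⇒  ω_p−ω_c = −(21/28)·(-11/14) = 33/56

33/56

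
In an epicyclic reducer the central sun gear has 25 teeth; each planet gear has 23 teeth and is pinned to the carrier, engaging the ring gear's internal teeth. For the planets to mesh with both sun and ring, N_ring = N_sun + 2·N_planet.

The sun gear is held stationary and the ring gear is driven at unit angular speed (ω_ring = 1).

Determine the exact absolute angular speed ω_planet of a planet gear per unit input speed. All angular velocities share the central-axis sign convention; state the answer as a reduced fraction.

N_ring = 25 + 2·23 = 71
25(ω_s−ω_c) = −71(ω_r−ω_c),  ω_s=0, ω_r=1
25(0−ω_c) = −71(1−ω_c)  ⇒  96ω_c = 71  ⇒  ω_c = 71/96
sun–planet: 25·(0−71/96) = −23·(ω_p−ω_c)  ⇒  ω_p−ω_c = −(25/23)·(-71/96) = 1775/2208
ω_p = 71/96 + 1775/2208 = 71/46

71/46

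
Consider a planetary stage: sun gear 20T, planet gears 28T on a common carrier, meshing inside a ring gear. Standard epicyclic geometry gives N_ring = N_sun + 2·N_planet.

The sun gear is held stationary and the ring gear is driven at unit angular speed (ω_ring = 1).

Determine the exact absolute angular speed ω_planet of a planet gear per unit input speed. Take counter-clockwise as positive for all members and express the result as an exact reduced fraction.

N_ring = 20 + 2·28 = 76
20(ω_s−ω_c) = −76(ω_r−ω_c),  ω_s=0, ω_r=1
20(0−ω_c) = −76(1−ω_c)  ⇒  96ω_c = 76  ⇒  ω_c = 19/24
sun–planet: 20·(0−19/24) = −28·(ω_p−ω_c)  ⇒  ω_p−ω_c = −(20/28)·(-19/24) = 95/168
ω_p = 19/24 + 95/168 = 19/14

19/14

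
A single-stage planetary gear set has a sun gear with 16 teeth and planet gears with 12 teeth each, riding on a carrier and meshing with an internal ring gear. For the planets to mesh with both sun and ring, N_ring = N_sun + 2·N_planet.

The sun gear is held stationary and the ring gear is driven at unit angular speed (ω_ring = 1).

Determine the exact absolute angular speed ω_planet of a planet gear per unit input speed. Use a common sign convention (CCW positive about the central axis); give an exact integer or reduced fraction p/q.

5/3

N_ring = 16 + 2·12 = 40
16(ω_s−ω_c) = −40(ω_r−ω_c),  ω_s=0, ω_r=1
16(0−ω_c) = −40(1−ω_c)  ⇒  56ω_c = 40  ⇒  ω_c = 5/7
sun–planet: 16·(0−5/7) = −12·(ω_p−ω_c)  ⇒  ω_p−ω_c = −(16/12)·(-5/7) = 20/21
ω_p = 5/7 + 20/21 = 5/3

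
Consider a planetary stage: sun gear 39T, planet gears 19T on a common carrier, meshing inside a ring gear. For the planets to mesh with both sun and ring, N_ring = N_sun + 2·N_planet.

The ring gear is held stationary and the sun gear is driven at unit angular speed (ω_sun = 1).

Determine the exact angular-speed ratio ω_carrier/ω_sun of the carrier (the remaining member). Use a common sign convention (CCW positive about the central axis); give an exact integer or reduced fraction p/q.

39/116

N_ring = 39 + 2·19 = 77
39(ω_s−ω_c) = −77(ω_r−ω_c),  ω_r=0, ω_s=1
39(1−ω_c) = −77(0−ω_c)  ⇒  116ω_c = 39  ⇒  ω_c = 39/116
ω_c/ω_s = 39/116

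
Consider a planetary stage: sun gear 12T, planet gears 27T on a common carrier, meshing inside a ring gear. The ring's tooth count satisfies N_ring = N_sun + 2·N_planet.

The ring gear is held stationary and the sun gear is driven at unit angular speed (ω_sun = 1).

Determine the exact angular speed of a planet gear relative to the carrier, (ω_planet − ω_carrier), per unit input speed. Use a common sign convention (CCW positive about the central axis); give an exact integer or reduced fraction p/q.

N_ring = 12 + 2·27 = 66
12(ω_s−ω_c) = −66(ω_r−ω_c),  ω_r=0, ω_s=1
12(1−ω_c) = −66(0−ω_c)  ⇒  78ω_c = 12  ⇒  ω_c = 2/13
sun–planet: 12·(1−2/13) = −27·(ω_p−ω_c)  ⇒  ω_p−ω_c = −(12/27)·(11/13) = -44/117

-44/117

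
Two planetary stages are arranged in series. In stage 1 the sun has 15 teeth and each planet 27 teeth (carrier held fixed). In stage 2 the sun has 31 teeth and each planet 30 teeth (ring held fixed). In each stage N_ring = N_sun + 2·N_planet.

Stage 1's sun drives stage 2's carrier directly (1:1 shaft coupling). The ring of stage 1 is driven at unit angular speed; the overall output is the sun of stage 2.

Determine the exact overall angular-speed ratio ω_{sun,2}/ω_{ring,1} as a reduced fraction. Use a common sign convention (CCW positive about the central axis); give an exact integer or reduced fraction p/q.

-2806/155

Stage 1: N_ring = 15 + 2·27 = 69
Stage 1: 15(ω_s−ω_c) = −69(ω_r−ω_c),  ω_c=0, ω_r=1
Stage 1: ω_s = 0 − (69/15)(1−0) = -23/5
  ⇒ ω_s¹/ω_r¹ = -23/5
Stage 2: N_ring = 31 + 2·30 = 91
Stage 2: 31(ω_s−ω_c) = −91(ω_r−ω_c),  ω_r=0, ω_c=1
Stage 2: ω_s = 1 − (91/31)(0−1) = 122/31
  ⇒ ω_s²/ω_c² = 122/31
Coupling ω_c² = ω_s¹ ⇒ overall = -23/5 × 122/31 = -2806/155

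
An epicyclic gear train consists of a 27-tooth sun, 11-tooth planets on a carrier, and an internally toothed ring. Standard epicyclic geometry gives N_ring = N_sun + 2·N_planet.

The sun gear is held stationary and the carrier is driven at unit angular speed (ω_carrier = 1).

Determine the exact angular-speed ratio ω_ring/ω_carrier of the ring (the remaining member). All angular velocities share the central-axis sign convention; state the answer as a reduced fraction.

N_ring = 27 + 2·11 = 49
27(ω_s−ω_c) = −49(ω_r−ω_c),  ω_s=0, ω_c=1
ω_r = 1 − (27/49)(0−1) = 76/49
ω_r/ω_c = 76/49

76/49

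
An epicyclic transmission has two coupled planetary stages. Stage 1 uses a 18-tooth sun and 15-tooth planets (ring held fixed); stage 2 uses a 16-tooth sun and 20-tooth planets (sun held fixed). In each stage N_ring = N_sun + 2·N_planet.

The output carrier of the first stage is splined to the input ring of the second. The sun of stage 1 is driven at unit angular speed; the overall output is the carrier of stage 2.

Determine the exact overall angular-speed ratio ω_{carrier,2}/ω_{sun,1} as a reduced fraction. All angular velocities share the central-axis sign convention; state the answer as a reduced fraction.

Stage 1: N_ring = 18 + 2·15 = 48
Stage 1: 18(ω_s−ω_c) = −48(ω_r−ω_c),  ω_r=0, ω_s=1
Stage 1: 18(1−ω_c) = −48(0−ω_c)  ⇒  66ω_c = 18  ⇒  ω_c = 3/11
  ⇒ ω_c¹/ω_s¹ = 3/11
Stage 2: N_ring = 16 + 2·20 = 56
Stage 2: 16(ω_s−ω_c) = −56(ω_r−ω_c),  ω_s=0, ω_r=1
Stage 2: 16(0−ω_c) = −56(1−ω_c)  ⇒  72ω_c = 56  ⇒  ω_c = 7/9
  ⇒ ω_c²/ω_r² = 7/9
Coupling ω_r² = ω_c¹ ⇒ overall = 3/11 × 7/9 = 7/33

7/33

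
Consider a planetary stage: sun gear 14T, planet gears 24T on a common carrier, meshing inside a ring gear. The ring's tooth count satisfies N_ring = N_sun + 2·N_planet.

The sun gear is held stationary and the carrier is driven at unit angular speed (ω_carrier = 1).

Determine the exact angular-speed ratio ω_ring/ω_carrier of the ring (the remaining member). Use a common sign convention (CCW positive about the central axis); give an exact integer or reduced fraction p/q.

38/31

N_ring = 14 + 2·24 = 62
14(ω_s−ω_c) = −62(ω_r−ω_c),  ω_s=0, ω_c=1
ω_r = 1 − (14/62)(0−1) = 38/31
ω_r/ω_c = 38/31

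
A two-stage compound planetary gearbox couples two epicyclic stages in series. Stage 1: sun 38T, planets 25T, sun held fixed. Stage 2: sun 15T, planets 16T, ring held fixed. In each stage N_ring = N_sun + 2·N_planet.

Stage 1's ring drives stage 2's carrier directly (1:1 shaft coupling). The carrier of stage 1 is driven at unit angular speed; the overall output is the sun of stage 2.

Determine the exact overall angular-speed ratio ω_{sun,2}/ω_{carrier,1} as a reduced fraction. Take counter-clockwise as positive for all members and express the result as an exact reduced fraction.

Stage 1: N_ring = 38 + 2·25 = 88
Stage 1: 38(ω_s−ω_c) = −88(ω_r−ω_c),  ω_s=0, ω_c=1
Stage 1: ω_r = 1 − (38/88)(0−1) = 63/44
  ⇒ ω_r¹/ω_c¹ = 63/44
Stage 2: N_ring = 15 + 2·16 = 47
Stage 2: 15(ω_s−ω_c) = −47(ω_r−ω_c),  ω_r=0, ω_c=1
Stage 2: ω_s = 1 − (47/15)(0−1) = 62/15
  ⇒ ω_s²/ω_c² = 62/15
Coupling ω_c² = ω_r¹ ⇒ overall = 63/44 × 62/15 = 651/110

651/110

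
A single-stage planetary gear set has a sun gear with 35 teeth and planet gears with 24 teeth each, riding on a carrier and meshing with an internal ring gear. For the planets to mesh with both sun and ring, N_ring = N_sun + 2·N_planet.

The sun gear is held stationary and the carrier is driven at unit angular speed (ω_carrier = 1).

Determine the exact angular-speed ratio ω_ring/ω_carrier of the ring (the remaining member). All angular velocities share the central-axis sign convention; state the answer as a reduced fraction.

N_ring = 35 + 2·24 = 83
35(ω_s−ω_c) = −83(ω_r−ω_c),  ω_s=0, ω_c=1
ω_r = 1 − (35/83)(0−1) = 118/83
ω_r/ω_c = 118/83

118/83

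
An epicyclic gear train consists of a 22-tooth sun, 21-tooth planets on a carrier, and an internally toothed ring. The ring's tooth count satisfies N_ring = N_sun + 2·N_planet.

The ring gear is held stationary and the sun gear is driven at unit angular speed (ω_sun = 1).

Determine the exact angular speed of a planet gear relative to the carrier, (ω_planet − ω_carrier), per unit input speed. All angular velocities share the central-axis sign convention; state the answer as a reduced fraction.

N_ring = 22 + 2·21 = 64
22(ω_s−ω_c) = −64(ω_r−ω_c),  ω_r=0, ω_s=1
22(1−ω_c) = −64(0−ω_c)  ⇒  86ω_c = 22  ⇒  ω_c = 11/43
sun–planet: 22·(1−11/43) = −21·(ω_p−ω_c)  ⇒  ω_p−ω_c = −(22/21)·(32/43) = -704/903

-704/903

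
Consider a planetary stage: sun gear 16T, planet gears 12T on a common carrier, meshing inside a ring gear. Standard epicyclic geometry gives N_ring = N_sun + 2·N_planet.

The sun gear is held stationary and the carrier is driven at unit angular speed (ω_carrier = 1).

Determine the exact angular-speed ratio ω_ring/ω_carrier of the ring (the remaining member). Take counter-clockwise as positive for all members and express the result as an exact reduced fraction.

7/5

N_ring = 16 + 2·12 = 40
16(ω_s−ω_c) = −40(ω_r−ω_c),  ω_s=0, ω_c=1
ω_r = 1 − (16/40)(0−1) = 7/5
ω_r/ω_c = 7/5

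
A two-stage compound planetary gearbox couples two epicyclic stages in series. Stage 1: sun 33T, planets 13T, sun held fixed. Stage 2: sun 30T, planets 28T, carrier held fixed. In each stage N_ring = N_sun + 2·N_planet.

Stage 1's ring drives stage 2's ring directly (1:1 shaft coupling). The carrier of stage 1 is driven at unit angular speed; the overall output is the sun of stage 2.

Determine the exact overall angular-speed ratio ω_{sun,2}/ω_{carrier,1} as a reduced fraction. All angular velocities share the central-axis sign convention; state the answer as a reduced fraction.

-3956/885

Stage 1: N_ring = 33 + 2·13 = 59
Stage 1: 33(ω_s−ω_c) = −59(ω_r−ω_c),  ω_s=0, ω_c=1
Stage 1: ω_r = 1 − (33/59)(0−1) = 92/59
  ⇒ ω_r¹/ω_c¹ = 92/59
Stage 2: N_ring = 30 + 2·28 = 86
Stage 2: 30(ω_s−ω_c) = −86(ω_r−ω_c),  ω_c=0, ω_r=1
Stage 2: ω_s = 0 − (86/30)(1−0) = -43/15
  ⇒ ω_s²/ω_r² = -43/15
Coupling ω_r² = ω_r¹ ⇒ overall = 92/59 × -43/15 = -3956/885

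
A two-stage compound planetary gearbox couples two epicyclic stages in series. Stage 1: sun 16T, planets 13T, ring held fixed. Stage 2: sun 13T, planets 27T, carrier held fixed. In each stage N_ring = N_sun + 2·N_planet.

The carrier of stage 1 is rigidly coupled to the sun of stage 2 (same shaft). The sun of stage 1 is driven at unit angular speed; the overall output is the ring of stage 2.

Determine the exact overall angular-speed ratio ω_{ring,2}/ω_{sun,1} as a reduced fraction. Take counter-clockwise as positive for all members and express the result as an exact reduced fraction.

Stage 1: N_ring = 16 + 2·13 = 42
Stage 1: 16(ω_s−ω_c) = −42(ω_r−ω_c),  ω_r=0, ω_s=1
Stage 1: 16(1−ω_c) = −42(0−ω_c)  ⇒  58ω_c = 16  ⇒  ω_c = 8/29
  ⇒ ω_c¹/ω_s¹ = 8/29
Stage 2: N_ring = 13 + 2·27 = 67
Stage 2: 13(ω_s−ω_c) = −67(ω_r−ω_c),  ω_c=0, ω_s=1
Stage 2: ω_r = 0 − (13/67)(1−0) = -13/67
  ⇒ ω_r²/ω_s² = -13/67
Coupling ω_s² = ω_c¹ ⇒ overall = 8/29 × -13/67 = -104/1943

-104/1943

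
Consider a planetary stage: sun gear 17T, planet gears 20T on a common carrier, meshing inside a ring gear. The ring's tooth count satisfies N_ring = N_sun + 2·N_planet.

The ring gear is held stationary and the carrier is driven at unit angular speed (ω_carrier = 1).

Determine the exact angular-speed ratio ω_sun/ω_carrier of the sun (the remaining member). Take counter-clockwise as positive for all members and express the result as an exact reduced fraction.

74/17

N_ring = 17 + 2·20 = 57
17(ω_s−ω_c) = −57(ω_r−ω_c),  ω_r=0, ω_c=1
ω_s = 1 − (57/17)(0−1) = 74/17
ω_s/ω_c = 74/17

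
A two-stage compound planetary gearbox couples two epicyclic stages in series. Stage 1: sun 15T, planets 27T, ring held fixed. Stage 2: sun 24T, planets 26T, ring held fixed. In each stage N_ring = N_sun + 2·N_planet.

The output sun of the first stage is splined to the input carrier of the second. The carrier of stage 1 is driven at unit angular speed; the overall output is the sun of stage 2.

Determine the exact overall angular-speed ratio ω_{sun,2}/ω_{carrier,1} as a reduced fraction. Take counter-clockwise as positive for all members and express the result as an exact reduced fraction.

Stage 1: N_ring = 15 + 2·27 = 69
Stage 1: 15(ω_s−ω_c) = −69(ω_r−ω_c),  ω_r=0, ω_c=1
Stage 1: ω_s = 1 − (69/15)(0−1) = 28/5
  ⇒ ω_s¹/ω_c¹ = 28/5
Stage 2: N_ring = 24 + 2·26 = 76
Stage 2: 24(ω_s−ω_c) = −76(ω_r−ω_c),  ω_r=0, ω_c=1
Stage 2: ω_s = 1 − (76/24)(0−1) = 25/6
  ⇒ ω_s²/ω_c² = 25/6
Coupling ω_c² = ω_s¹ ⇒ overall = 28/5 × 25/6 = 70/3

70/3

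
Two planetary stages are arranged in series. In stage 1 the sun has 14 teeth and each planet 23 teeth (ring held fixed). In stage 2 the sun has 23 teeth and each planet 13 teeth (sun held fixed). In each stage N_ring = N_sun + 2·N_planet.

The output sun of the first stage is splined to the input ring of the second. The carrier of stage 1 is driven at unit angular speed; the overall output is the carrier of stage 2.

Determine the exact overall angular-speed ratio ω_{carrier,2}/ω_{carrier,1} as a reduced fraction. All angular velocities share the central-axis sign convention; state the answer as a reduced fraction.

Stage 1: N_ring = 14 + 2·23 = 60
Stage 1: 14(ω_s−ω_c) = −60(ω_r−ω_c),  ω_r=0, ω_c=1
Stage 1: ω_s = 1 − (60/14)(0−1) = 37/7
  ⇒ ω_s¹/ω_c¹ = 37/7
Stage 2: N_ring = 23 + 2·13 = 49
Stage 2: 23(ω_s−ω_c) = −49(ω_r−ω_c),  ω_s=0, ω_r=1
Stage 2: 23(0−ω_c) = −49(1−ω_c)  ⇒  72ω_c = 49  ⇒  ω_c = 49/72
  ⇒ ω_c²/ω_r² = 49/72
Coupling ω_r² = ω_s¹ ⇒ overall = 37/7 × 49/72 = 259/72

259/72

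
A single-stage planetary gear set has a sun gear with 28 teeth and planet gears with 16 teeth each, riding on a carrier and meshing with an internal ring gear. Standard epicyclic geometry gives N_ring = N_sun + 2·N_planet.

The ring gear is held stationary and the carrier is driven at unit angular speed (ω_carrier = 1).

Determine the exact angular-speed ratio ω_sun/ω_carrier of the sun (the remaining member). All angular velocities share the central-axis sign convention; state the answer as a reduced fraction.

22/7

N_ring = 28 + 2·16 = 60
28(ω_s−ω_c) = −60(ω_r−ω_c),  ω_r=0, ω_c=1
ω_s = 1 − (60/28)(0−1) = 22/7
ω_s/ω_c = 22/7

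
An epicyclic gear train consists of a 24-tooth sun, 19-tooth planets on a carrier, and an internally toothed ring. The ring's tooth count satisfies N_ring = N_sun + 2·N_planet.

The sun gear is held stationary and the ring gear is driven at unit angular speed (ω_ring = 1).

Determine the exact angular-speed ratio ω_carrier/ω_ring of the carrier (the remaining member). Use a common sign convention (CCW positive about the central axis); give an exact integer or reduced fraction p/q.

N_ring = 24 + 2·19 = 62
24(ω_s−ω_c) = −62(ω_r−ω_c),  ω_s=0, ω_r=1
24(0−ω_c) = −62(1−ω_c)  ⇒  86ω_c = 62  ⇒  ω_c = 31/43
ω_c/ω_r = 31/43

31/43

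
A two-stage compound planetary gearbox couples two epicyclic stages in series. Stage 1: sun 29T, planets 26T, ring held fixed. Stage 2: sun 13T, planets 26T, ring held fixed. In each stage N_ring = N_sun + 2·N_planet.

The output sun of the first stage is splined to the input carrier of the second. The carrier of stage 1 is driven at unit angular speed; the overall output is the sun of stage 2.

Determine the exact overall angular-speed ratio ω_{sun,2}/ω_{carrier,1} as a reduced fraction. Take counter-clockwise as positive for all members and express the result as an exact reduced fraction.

Stage 1: N_ring = 29 + 2·26 = 81
Stage 1: 29(ω_s−ω_c) = −81(ω_r−ω_c),  ω_r=0, ω_c=1
Stage 1: ω_s = 1 − (81/29)(0−1) = 110/29
  ⇒ ω_s¹/ω_c¹ = 110/29
Stage 2: N_ring = 13 + 2·26 = 65
Stage 2: 13(ω_s−ω_c) = −65(ω_r−ω_c),  ω_r=0, ω_c=1
Stage 2: ω_s = 1 − (65/13)(0−1) = 6
  ⇒ ω_s²/ω_c² = 6
Coupling ω_c² = ω_s¹ ⇒ overall = 110/29 × 6 = 660/29

660/29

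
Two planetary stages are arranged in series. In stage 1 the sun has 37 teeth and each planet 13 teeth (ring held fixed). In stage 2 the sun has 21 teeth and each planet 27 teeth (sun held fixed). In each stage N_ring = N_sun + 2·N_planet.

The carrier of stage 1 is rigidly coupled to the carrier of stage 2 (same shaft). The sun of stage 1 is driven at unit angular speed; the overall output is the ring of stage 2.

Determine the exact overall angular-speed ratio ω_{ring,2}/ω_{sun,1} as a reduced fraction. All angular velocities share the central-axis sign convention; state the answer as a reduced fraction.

296/625

Stage 1: N_ring = 37 + 2·13 = 63
Stage 1: 37(ω_s−ω_c) = −63(ω_r−ω_c),  ω_r=0, ω_s=1
Stage 1: 37(1−ω_c) = −63(0−ω_c)  ⇒  100ω_c = 37  ⇒  ω_c = 37/100
  ⇒ ω_c¹/ω_s¹ = 37/100
Stage 2: N_ring = 21 + 2·27 = 75
Stage 2: 21(ω_s−ω_c) = −75(ω_r−ω_c),  ω_s=0, ω_c=1
Stage 2: ω_r = 1 − (21/75)(0−1) = 32/25
  ⇒ ω_r²/ω_c² = 32/25
Coupling ω_c² = ω_c¹ ⇒ overall = 37/100 × 32/25 = 296/625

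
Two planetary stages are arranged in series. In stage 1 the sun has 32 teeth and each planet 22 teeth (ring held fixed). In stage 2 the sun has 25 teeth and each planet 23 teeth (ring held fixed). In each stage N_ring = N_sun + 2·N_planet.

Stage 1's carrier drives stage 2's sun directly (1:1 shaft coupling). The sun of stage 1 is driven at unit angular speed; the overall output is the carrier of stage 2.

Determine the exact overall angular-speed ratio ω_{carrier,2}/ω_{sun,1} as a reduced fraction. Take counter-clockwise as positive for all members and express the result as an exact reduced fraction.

25/324

Stage 1: N_ring = 32 + 2·22 = 76
Stage 1: 32(ω_s−ω_c) = −76(ω_r−ω_c),  ω_r=0, ω_s=1
Stage 1: 32(1−ω_c) = −76(0−ω_c)  ⇒  108ω_c = 32  ⇒  ω_c = 8/27
  ⇒ ω_c¹/ω_s¹ = 8/27
Stage 2: N_ring = 25 + 2·23 = 71
Stage 2: 25(ω_s−ω_c) = −71(ω_r−ω_c),  ω_r=0, ω_s=1
Stage 2: 25(1−ω_c) = −71(0−ω_c)  ⇒  96ω_c = 25  ⇒  ω_c = 25/96
  ⇒ ω_c²/ω_s² = 25/96
Coupling ω_s² = ω_c¹ ⇒ overall = 8/27 × 25/96 = 25/324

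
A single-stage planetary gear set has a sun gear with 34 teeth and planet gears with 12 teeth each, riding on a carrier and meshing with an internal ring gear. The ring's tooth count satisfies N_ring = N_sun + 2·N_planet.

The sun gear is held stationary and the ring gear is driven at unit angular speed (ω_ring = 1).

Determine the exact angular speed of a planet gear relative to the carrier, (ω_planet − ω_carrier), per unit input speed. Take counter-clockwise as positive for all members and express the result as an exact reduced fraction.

N_ring = 34 + 2·12 = 58
34(ω_s−ω_c) = −58(ω_r−ω_c),  ω_s=0, ω_r=1
34(0−ω_c) = −58(1−ω_c)  ⇒  92ω_c = 58  ⇒  ω_c = 29/46
sun–planet: 34·(0−29/46) = −12·(ω_p−ω_c)  ⇒  ω_p−ω_c = −(34/12)·(-29/46) = 493/276

493/276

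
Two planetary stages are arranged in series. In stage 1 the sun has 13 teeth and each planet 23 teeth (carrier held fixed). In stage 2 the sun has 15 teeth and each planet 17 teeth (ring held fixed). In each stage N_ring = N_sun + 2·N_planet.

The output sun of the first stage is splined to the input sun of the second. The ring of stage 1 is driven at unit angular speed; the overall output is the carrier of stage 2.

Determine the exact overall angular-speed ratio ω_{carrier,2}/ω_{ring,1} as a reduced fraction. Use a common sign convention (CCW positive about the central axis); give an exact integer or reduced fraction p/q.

Stage 1: N_ring = 13 + 2·23 = 59
Stage 1: 13(ω_s−ω_c) = −59(ω_r−ω_c),  ω_c=0, ω_r=1
Stage 1: ω_s = 0 − (59/13)(1−0) = -59/13
  ⇒ ω_s¹/ω_r¹ = -59/13
Stage 2: N_ring = 15 + 2·17 = 49
Stage 2: 15(ω_s−ω_c) = −49(ω_r−ω_c),  ω_r=0, ω_s=1
Stage 2: 15(1−ω_c) = −49(0−ω_c)  ⇒  64ω_c = 15  ⇒  ω_c = 15/64
  ⇒ ω_c²/ω_s² = 15/64
Coupling ω_s² = ω_s¹ ⇒ overall = -59/13 × 15/64 = -885/832

-885/832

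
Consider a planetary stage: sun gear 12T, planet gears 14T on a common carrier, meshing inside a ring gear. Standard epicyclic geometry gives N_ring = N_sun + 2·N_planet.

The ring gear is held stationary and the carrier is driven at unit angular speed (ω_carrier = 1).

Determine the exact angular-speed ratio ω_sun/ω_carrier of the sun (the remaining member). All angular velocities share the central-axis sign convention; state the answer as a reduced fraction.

13/3

N_ring = 12 + 2·14 = 40
12(ω_s−ω_c) = −40(ω_r−ω_c),  ω_r=0, ω_c=1
ω_s = 1 − (40/12)(0−1) = 13/3
ω_s/ω_c = 13/3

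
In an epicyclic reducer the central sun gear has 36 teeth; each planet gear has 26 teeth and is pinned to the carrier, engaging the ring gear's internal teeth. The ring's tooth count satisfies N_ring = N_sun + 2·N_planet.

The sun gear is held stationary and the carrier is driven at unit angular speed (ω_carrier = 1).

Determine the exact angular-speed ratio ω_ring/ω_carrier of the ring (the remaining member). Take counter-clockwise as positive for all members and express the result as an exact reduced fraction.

31/22

N_ring = 36 + 2·26 = 88
36(ω_s−ω_c) = −88(ω_r−ω_c),  ω_s=0, ω_c=1
ω_r = 1 − (36/88)(0−1) = 31/22
ω_r/ω_c = 31/22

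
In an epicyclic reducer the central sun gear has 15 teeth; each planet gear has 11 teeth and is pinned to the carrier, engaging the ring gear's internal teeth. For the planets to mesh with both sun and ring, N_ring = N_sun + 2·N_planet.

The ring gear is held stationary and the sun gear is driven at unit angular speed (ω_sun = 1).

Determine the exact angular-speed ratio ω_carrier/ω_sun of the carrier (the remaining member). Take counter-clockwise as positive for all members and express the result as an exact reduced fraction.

15/52

N_ring = 15 + 2·11 = 37
15(ω_s−ω_c) = −37(ω_r−ω_c),  ω_r=0, ω_s=1
15(1−ω_c) = −37(0−ω_c)  ⇒  52ω_c = 15  ⇒  ω_c = 15/52
ω_c/ω_s = 15/52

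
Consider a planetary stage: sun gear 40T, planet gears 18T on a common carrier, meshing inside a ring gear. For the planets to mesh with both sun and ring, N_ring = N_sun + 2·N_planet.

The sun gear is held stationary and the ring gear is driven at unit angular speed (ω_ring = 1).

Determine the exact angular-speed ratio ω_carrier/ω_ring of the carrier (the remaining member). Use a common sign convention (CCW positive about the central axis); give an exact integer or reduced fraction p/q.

N_ring = 40 + 2·18 = 76
40(ω_s−ω_c) = −76(ω_r−ω_c),  ω_s=0, ω_r=1
40(0−ω_c) = −76(1−ω_c)  ⇒  116ω_c = 76  ⇒  ω_c = 19/29
ω_c/ω_r = 19/29

19/29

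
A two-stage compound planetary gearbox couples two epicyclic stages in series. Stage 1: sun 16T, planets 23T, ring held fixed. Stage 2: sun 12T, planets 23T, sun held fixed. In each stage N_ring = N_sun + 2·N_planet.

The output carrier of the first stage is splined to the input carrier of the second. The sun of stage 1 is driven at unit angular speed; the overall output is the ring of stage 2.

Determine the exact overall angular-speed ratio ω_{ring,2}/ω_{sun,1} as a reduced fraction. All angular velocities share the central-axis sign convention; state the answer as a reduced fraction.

Stage 1: N_ring = 16 + 2·23 = 62
Stage 1: 16(ω_s−ω_c) = −62(ω_r−ω_c),  ω_r=0, ω_s=1
Stage 1: 16(1−ω_c) = −62(0−ω_c)  ⇒  78ω_c = 16  ⇒  ω_c = 8/39
  ⇒ ω_c¹/ω_s¹ = 8/39
Stage 2: N_ring = 12 + 2·23 = 58
Stage 2: 12(ω_s−ω_c) = −58(ω_r−ω_c),  ω_s=0, ω_c=1
Stage 2: ω_r = 1 − (12/58)(0−1) = 35/29
  ⇒ ω_r²/ω_c² = 35/29
Coupling ω_c² = ω_c¹ ⇒ overall = 8/39 × 35/29 = 280/1131

280/1131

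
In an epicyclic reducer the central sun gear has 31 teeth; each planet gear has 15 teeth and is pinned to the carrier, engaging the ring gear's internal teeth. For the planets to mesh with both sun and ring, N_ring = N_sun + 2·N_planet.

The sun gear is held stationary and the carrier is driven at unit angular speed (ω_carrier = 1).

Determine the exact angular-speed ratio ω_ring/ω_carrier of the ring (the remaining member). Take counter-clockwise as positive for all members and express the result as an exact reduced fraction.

N_ring = 31 + 2·15 = 61
31(ω_s−ω_c) = −61(ω_r−ω_c),  ω_s=0, ω_c=1
ω_r = 1 − (31/61)(0−1) = 92/61
ω_r/ω_c = 92/61

92/61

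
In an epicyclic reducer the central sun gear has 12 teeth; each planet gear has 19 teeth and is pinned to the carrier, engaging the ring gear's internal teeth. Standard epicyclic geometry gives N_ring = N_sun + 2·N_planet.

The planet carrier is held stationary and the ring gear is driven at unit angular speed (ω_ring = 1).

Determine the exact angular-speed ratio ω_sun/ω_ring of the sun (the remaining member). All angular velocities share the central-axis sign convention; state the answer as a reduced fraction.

N_ring = 12 + 2·19 = 50
12(ω_s−ω_c) = −50(ω_r−ω_c),  ω_c=0, ω_r=1
ω_s = 0 − (50/12)(1−0) = -25/6
ω_s/ω_r = -25/6

-25/6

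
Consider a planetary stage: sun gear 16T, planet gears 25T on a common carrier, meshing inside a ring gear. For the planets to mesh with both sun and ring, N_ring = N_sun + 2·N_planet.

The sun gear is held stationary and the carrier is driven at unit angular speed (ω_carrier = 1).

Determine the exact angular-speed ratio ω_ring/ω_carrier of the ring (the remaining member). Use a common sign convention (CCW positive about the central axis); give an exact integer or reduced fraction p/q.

41/33

N_ring = 16 + 2·25 = 66
16(ω_s−ω_c) = −66(ω_r−ω_c),  ω_s=0, ω_c=1
ω_r = 1 − (16/66)(0−1) = 41/33
ω_r/ω_c = 41/33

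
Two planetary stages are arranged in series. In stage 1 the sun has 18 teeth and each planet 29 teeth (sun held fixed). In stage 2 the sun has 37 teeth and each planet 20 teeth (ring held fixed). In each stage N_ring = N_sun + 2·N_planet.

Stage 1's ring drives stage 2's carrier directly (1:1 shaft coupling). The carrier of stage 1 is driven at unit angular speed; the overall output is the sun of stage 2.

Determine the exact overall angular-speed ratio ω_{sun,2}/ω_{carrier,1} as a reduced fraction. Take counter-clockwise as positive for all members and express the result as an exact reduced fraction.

141/37

Stage 1: N_ring = 18 + 2·29 = 76
Stage 1: 18(ω_s−ω_c) = −76(ω_r−ω_c),  ω_s=0, ω_c=1
Stage 1: ω_r = 1 − (18/76)(0−1) = 47/38
  ⇒ ω_r¹/ω_c¹ = 47/38
Stage 2: N_ring = 37 + 2·20 = 77
Stage 2: 37(ω_s−ω_c) = −77(ω_r−ω_c),  ω_r=0, ω_c=1
Stage 2: ω_s = 1 − (77/37)(0−1) = 114/37
  ⇒ ω_s²/ω_c² = 114/37
Coupling ω_c² = ω_r¹ ⇒ overall = 47/38 × 114/37 = 141/37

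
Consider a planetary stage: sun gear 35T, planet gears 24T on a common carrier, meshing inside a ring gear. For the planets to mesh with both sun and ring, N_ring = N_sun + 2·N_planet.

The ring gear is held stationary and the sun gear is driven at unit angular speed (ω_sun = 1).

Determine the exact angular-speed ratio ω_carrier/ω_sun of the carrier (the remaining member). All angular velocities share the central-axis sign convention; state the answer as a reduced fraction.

N_ring = 35 + 2·24 = 83
35(ω_s−ω_c) = −83(ω_r−ω_c),  ω_r=0, ω_s=1
35(1−ω_c) = −83(0−ω_c)  ⇒  118ω_c = 35  ⇒  ω_c = 35/118
ω_c/ω_s = 35/118

35/118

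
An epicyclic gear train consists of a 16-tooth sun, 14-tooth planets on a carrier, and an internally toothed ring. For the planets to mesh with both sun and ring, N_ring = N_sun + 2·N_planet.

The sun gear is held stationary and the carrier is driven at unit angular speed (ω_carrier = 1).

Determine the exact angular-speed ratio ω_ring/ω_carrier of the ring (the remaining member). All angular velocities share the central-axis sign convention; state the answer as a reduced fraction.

N_ring = 16 + 2·14 = 44
16(ω_s−ω_c) = −44(ω_r−ω_c),  ω_s=0, ω_c=1
ω_r = 1 − (16/44)(0−1) = 15/11
ω_r/ω_c = 15/11

15/11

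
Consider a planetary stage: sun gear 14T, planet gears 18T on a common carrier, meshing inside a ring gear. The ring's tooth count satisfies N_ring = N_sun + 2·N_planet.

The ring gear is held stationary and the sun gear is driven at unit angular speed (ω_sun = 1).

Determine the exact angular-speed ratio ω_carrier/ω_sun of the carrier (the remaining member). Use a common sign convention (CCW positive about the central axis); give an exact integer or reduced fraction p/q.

7/32

N_ring = 14 + 2·18 = 50
14(ω_s−ω_c) = −50(ω_r−ω_c),  ω_r=0, ω_s=1
14(1−ω_c) = −50(0−ω_c)  ⇒  64ω_c = 14  ⇒  ω_c = 7/32
ω_c/ω_s = 7/32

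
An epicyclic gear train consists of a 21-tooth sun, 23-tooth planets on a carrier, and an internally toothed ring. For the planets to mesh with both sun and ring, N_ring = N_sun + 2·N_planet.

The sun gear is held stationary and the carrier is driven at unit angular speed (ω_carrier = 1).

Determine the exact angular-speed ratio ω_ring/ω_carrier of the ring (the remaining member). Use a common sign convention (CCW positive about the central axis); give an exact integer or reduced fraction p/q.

N_ring = 21 + 2·23 = 67
21(ω_s−ω_c) = −67(ω_r−ω_c),  ω_s=0, ω_c=1
ω_r = 1 − (21/67)(0−1) = 88/67
ω_r/ω_c = 88/67

88/67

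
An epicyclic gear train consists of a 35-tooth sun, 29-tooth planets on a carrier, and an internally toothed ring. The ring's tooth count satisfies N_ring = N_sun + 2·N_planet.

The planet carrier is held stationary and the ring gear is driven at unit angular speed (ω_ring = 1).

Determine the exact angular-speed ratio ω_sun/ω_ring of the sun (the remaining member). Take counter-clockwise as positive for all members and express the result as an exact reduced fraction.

N_ring = 35 + 2·29 = 93
35(ω_s−ω_c) = −93(ω_r−ω_c),  ω_c=0, ω_r=1
ω_s = 0 − (93/35)(1−0) = -93/35
ω_s/ω_r = -93/35

-93/35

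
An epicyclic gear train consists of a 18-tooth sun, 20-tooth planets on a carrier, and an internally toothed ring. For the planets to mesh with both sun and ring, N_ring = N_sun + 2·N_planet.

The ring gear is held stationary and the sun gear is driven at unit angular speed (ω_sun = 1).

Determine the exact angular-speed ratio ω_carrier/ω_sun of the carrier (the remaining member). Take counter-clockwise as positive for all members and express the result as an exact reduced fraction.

9/38

N_ring = 18 + 2·20 = 58
18(ω_s−ω_c) = −58(ω_r−ω_c),  ω_r=0, ω_s=1
18(1−ω_c) = −58(0−ω_c)  ⇒  76ω_c = 18  ⇒  ω_c = 9/38
ω_c/ω_s = 9/38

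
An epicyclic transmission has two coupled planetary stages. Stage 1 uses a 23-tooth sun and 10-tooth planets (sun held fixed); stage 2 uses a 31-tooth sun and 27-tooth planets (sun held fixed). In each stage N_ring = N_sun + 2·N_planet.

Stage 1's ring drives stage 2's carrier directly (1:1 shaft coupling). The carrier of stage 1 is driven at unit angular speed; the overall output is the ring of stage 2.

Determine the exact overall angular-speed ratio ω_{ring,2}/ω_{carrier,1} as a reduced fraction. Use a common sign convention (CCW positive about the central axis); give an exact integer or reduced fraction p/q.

Stage 1: N_ring = 23 + 2·10 = 43
Stage 1: 23(ω_s−ω_c) = −43(ω_r−ω_c),  ω_s=0, ω_c=1
Stage 1: ω_r = 1 − (23/43)(0−1) = 66/43
  ⇒ ω_r¹/ω_c¹ = 66/43
Stage 2: N_ring = 31 + 2·27 = 85
Stage 2: 31(ω_s−ω_c) = −85(ω_r−ω_c),  ω_s=0, ω_c=1
Stage 2: ω_r = 1 − (31/85)(0−1) = 116/85
  ⇒ ω_r²/ω_c² = 116/85
Coupling ω_c² = ω_r¹ ⇒ overall = 66/43 × 116/85 = 7656/3655

7656/3655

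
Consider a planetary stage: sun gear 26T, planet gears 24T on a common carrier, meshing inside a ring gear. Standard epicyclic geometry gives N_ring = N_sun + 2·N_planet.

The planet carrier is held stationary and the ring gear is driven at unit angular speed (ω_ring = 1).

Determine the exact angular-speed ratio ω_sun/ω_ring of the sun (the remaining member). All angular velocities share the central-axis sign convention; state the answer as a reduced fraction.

N_ring = 26 + 2·24 = 74
26(ω_s−ω_c) = −74(ω_r−ω_c),  ω_c=0, ω_r=1
ω_s = 0 − (74/26)(1−0) = -37/13
ω_s/ω_r = -37/13

-37/13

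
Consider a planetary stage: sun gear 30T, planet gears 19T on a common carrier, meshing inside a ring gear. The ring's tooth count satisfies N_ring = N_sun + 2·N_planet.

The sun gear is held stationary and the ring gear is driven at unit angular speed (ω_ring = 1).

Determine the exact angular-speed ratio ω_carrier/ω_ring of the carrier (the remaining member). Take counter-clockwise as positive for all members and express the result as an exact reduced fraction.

34/49

N_ring = 30 + 2·19 = 68
30(ω_s−ω_c) = −68(ω_r−ω_c),  ω_s=0, ω_r=1
30(0−ω_c) = −68(1−ω_c)  ⇒  98ω_c = 68  ⇒  ω_c = 34/49
ω_c/ω_r = 34/49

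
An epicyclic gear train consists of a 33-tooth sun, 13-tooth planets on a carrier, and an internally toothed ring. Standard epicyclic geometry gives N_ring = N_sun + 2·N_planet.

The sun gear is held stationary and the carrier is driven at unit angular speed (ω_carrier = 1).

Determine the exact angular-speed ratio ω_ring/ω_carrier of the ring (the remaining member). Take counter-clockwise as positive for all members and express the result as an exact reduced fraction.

N_ring = 33 + 2·13 = 59
33(ω_s−ω_c) = −59(ω_r−ω_c),  ω_s=0, ω_c=1
ω_r = 1 − (33/59)(0−1) = 92/59
ω_r/ω_c = 92/59

92/59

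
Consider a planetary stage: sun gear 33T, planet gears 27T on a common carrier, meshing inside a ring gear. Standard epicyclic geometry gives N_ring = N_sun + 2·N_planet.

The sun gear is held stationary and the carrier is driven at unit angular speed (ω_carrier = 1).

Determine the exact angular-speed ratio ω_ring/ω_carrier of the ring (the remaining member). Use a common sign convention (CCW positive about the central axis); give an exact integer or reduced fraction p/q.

N_ring = 33 + 2·27 = 87
33(ω_s−ω_c) = −87(ω_r−ω_c),  ω_s=0, ω_c=1
ω_r = 1 − (33/87)(0−1) = 40/29
ω_r/ω_c = 40/29

40/29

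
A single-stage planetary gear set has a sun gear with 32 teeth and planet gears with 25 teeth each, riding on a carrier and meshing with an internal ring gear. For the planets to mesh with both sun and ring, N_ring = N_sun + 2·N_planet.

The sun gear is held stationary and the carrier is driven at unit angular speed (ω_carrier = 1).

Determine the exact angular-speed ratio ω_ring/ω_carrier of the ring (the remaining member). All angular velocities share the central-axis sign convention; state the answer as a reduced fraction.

N_ring = 32 + 2·25 = 82
32(ω_s−ω_c) = −82(ω_r−ω_c),  ω_s=0, ω_c=1
ω_r = 1 − (32/82)(0−1) = 57/41
ω_r/ω_c = 57/41

57/41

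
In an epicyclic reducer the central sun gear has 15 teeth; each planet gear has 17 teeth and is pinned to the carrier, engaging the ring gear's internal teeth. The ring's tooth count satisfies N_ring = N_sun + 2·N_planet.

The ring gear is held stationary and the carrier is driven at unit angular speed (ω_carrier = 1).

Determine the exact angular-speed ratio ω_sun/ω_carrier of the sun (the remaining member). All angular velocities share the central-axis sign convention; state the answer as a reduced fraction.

N_ring = 15 + 2·17 = 49
15(ω_s−ω_c) = −49(ω_r−ω_c),  ω_r=0, ω_c=1
ω_s = 1 − (49/15)(0−1) = 64/15
ω_s/ω_c = 64/15

64/15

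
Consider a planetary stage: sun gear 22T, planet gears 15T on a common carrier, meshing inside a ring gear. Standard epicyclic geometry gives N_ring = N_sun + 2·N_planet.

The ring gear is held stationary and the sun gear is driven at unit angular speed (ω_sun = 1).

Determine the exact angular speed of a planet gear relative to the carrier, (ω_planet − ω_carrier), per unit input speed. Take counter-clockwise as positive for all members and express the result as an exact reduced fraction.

-572/555

N_ring = 22 + 2·15 = 52
22(ω_s−ω_c) = −52(ω_r−ω_c),  ω_r=0, ω_s=1
22(1−ω_c) = −52(0−ω_c)  ⇒  74ω_c = 22  ⇒  ω_c = 11/37
sun–planet: 22·(1−11/37) = −15·(ω_p−ω_c)  ⇒  ω_p−ω_c = −(22/15)·(26/37) = -572/555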